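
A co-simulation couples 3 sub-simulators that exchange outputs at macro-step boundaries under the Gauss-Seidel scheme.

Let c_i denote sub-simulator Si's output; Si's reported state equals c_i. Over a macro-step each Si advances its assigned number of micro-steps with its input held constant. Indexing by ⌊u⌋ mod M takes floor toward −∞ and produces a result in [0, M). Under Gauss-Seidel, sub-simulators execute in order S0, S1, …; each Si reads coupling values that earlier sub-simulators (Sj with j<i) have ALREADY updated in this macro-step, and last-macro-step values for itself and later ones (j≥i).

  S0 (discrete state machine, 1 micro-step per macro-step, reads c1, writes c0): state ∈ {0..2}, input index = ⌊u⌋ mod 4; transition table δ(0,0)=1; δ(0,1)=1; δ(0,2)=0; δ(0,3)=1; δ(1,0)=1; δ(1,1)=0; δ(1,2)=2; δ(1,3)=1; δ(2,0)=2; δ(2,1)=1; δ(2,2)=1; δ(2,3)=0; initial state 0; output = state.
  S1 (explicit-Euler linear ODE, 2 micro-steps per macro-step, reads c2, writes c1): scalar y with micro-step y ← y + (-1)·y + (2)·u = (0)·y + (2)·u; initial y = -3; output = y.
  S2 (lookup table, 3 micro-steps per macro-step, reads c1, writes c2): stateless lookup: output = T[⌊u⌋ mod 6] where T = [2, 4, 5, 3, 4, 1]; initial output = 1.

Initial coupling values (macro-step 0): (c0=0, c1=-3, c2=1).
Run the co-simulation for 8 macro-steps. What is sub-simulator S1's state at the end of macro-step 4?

macro 1: S0 reads c1=-3 → after 1×micro: 1; S1 reads c2=1 → after 2×micro: 2; S2 reads c1=2 → after 3×micro: 5 ⇒ (c0=1, c1=2, c2=5)
macro 2: S0 reads c1=2 → after 1×micro: 2; S1 reads c2=5 → after 2×micro: 10; S2 reads c1=10 → after 3×micro: 4 ⇒ (c0=2, c1=10, c2=4)
macro 3: S0 reads c1=10 → after 1×micro: 1; S1 reads c2=4 → after 2×micro: 8; S2 reads c1=8 → after 3×micro: 5 ⇒ (c0=1, c1=8, c2=5)
macro 4: S0 reads c1=8 → after 1×micro: 1; S1 reads c2=5 → after 2×micro: 10; S2 reads c1=10 → after 3×micro: 4 ⇒ (c0=1, c1=10, c2=4)
macro 5: S0 reads c1=10 → after 1×micro: 2; S1 reads c2=4 → after 2×micro: 8; S2 reads c1=8 → after 3×micro: 5 ⇒ (c0=2, c1=8, c2=5)
macro 6: S0 reads c1=8 → after 1×micro: 2; S1 reads c2=5 → after 2×micro: 10; S2 reads c1=10 → after 3×micro: 4 ⇒ (c0=2, c1=10, c2=4)
macro 7: S0 reads c1=10 → after 1×micro: 1; S1 reads c2=4 → after 2×micro: 8; S2 reads c1=8 → after 3×micro: 5 ⇒ (c0=1, c1=8, c2=5)
macro 8: S0 reads c1=8 → after 1×micro: 1; S1 reads c2=5 → after 2×micro: 10; S2 reads c1=10 → after 3×micro: 4 ⇒ (c0=1, c1=10, c2=4)

S1 state at macro-step 4 = 10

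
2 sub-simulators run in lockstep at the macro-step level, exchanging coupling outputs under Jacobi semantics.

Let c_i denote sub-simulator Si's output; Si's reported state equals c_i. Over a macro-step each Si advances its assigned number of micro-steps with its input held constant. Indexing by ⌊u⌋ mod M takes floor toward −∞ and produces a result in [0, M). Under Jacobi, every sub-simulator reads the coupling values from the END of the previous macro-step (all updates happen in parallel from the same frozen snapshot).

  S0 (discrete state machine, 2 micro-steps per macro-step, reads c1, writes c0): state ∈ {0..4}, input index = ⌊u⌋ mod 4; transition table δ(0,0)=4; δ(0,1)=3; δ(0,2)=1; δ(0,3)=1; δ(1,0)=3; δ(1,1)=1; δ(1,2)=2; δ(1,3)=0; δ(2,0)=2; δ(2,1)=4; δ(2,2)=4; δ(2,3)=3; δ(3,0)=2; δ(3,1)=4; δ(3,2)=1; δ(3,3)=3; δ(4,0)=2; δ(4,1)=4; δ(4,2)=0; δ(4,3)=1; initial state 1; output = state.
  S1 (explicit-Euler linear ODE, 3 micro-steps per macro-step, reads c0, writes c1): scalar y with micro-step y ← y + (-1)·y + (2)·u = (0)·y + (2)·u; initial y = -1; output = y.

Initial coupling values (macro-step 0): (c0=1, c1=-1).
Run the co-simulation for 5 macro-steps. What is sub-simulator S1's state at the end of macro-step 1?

S1 state at macro-step 1 = 2

macro 1: S0 reads c1=-1 → after 2×micro: 1; S1 reads c0=1 → after 3×micro: 2 ⇒ (c0=1, c1=2)
macro 2: S0 reads c1=2 → after 2×micro: 4; S1 reads c0=1 → after 3×micro: 2 ⇒ (c0=4, c1=2)
macro 3: S0 reads c1=2 → after 2×micro: 1; S1 reads c0=4 → after 3×micro: 8 ⇒ (c0=1, c1=8)
macro 4: S0 reads c1=8 → after 2×micro: 2; S1 reads c0=1 → after 3×micro: 2 ⇒ (c0=2, c1=2)
macro 5: S0 reads c1=2 → after 2×micro: 0; S1 reads c0=2 → after 3×micro: 4 ⇒ (c0=0, c1=4)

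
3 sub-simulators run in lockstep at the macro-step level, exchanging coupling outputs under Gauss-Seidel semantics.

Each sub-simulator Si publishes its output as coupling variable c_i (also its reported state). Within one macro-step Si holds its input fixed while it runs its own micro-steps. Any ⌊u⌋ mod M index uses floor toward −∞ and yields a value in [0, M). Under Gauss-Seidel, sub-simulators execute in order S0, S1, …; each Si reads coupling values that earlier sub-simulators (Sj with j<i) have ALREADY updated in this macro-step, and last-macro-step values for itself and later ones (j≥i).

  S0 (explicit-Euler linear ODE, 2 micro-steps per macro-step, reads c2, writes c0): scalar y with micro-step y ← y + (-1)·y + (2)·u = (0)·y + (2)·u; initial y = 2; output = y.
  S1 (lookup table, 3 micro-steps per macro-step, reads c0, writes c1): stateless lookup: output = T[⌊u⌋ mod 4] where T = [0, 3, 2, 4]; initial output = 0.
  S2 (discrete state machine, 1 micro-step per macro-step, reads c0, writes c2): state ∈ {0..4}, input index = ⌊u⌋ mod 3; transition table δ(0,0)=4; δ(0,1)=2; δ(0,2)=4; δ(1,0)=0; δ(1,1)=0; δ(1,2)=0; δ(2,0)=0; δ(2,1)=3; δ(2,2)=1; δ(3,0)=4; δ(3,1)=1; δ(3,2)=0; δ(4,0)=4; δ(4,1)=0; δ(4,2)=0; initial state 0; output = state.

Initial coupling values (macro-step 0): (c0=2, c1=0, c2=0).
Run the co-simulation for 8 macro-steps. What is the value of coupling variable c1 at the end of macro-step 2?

c1 at macro-step 2 = 0

macro 1: S0 reads c2=0 → after 2×micro: 0; S1 reads c0=0 → after 3×micro: 0; S2 reads c0=0 → after 1×micro: 4 ⇒ (c0=0, c1=0, c2=4)
macro 2: S0 reads c2=4 → after 2×micro: 8; S1 reads c0=8 → after 3×micro: 0; S2 reads c0=8 → after 1×micro: 0 ⇒ (c0=8, c1=0, c2=0)
macro 3: S0 reads c2=0 → after 2×micro: 0; S1 reads c0=0 → after 3×micro: 0; S2 reads c0=0 → after 1×micro: 4 ⇒ (c0=0, c1=0, c2=4)
macro 4: S0 reads c2=4 → after 2×micro: 8; S1 reads c0=8 → after 3×micro: 0; S2 reads c0=8 → after 1×micro: 0 ⇒ (c0=8, c1=0, c2=0)
macro 5: S0 reads c2=0 → after 2×micro: 0; S1 reads c0=0 → after 3×micro: 0; S2 reads c0=0 → after 1×micro: 4 ⇒ (c0=0, c1=0, c2=4)
macro 6: S0 reads c2=4 → after 2×micro: 8; S1 reads c0=8 → after 3×micro: 0; S2 reads c0=8 → after 1×micro: 0 ⇒ (c0=8, c1=0, c2=0)
macro 7: S0 reads c2=0 → after 2×micro: 0; S1 reads c0=0 → after 3×micro: 0; S2 reads c0=0 → after 1×micro: 4 ⇒ (c0=0, c1=0, c2=4)
macro 8: S0 reads c2=4 → after 2×micro: 8; S1 reads c0=8 → after 3×micro: 0; S2 reads c0=8 → after 1×micro: 0 ⇒ (c0=8, c1=0, c2=0)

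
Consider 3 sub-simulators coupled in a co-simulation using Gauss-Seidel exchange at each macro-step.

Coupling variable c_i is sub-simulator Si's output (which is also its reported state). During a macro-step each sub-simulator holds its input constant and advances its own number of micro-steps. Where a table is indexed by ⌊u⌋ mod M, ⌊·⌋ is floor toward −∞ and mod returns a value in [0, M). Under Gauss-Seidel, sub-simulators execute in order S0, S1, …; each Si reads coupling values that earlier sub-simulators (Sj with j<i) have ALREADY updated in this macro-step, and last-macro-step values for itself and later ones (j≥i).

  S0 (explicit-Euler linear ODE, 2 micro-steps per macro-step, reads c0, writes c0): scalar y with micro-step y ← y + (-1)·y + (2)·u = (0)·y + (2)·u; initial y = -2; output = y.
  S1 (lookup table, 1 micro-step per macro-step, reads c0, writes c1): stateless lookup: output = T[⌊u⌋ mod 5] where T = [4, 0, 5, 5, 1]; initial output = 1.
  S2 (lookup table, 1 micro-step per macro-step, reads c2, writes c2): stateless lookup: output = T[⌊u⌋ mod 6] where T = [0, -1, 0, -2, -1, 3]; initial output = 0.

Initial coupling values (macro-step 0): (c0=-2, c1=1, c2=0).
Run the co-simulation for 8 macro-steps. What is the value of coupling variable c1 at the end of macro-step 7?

macro 1: S0 reads c0=-2 → after 2×micro: -4; S1 reads c0=-4 → after 1×micro: 0; S2 reads c2=0 → after 1×micro: 0 ⇒ (c0=-4, c1=0, c2=0)
macro 2: S0 reads c0=-4 → after 2×micro: -8; S1 reads c0=-8 → after 1×micro: 5; S2 reads c2=0 → after 1×micro: 0 ⇒ (c0=-8, c1=5, c2=0)
macro 3: S0 reads c0=-8 → after 2×micro: -16; S1 reads c0=-16 → after 1×micro: 1; S2 reads c2=0 → after 1×micro: 0 ⇒ (c0=-16, c1=1, c2=0)
macro 4: S0 reads c0=-16 → after 2×micro: -32; S1 reads c0=-32 → after 1×micro: 5; S2 reads c2=0 → after 1×micro: 0 ⇒ (c0=-32, c1=5, c2=0)
macro 5: S0 reads c0=-32 → after 2×micro: -64; S1 reads c0=-64 → after 1×micro: 0; S2 reads c2=0 → after 1×micro: 0 ⇒ (c0=-64, c1=0, c2=0)
macro 6: S0 reads c0=-64 → after 2×micro: -128; S1 reads c0=-128 → after 1×micro: 5; S2 reads c2=0 → after 1×micro: 0 ⇒ (c0=-128, c1=5, c2=0)
macro 7: S0 reads c0=-128 → after 2×micro: -256; S1 reads c0=-256 → after 1×micro: 1; S2 reads c2=0 → after 1×micro: 0 ⇒ (c0=-256, c1=1, c2=0)
macro 8: S0 reads c0=-256 → after 2×micro: -512; S1 reads c0=-512 → after 1×micro: 5; S2 reads c2=0 → after 1×micro: 0 ⇒ (c0=-512, c1=5, c2=0)

c1 at macro-step 7 = 1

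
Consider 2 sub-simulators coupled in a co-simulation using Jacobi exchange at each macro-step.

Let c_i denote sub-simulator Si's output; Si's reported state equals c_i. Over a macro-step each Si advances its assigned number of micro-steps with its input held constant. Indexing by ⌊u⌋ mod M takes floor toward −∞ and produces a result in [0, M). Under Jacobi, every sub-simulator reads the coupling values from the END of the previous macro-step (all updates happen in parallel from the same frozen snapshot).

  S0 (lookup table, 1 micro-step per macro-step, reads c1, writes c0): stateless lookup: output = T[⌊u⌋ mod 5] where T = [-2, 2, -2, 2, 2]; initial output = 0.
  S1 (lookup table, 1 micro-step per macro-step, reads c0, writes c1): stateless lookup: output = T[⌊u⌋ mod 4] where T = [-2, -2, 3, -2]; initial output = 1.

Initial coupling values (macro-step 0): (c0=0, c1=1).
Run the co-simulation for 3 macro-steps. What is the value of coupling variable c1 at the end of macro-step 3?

c1 at macro-step 3 = 3

macro 1: S0 reads c1=1 → after 1×micro: 2; S1 reads c0=0 → after 1×micro: -2 ⇒ (c0=2, c1=-2)
macro 2: S0 reads c1=-2 → after 1×micro: 2; S1 reads c0=2 → after 1×micro: 3 ⇒ (c0=2, c1=3)
macro 3: S0 reads c1=3 → after 1×micro: 2; S1 reads c0=2 → after 1×micro: 3 ⇒ (c0=2, c1=3)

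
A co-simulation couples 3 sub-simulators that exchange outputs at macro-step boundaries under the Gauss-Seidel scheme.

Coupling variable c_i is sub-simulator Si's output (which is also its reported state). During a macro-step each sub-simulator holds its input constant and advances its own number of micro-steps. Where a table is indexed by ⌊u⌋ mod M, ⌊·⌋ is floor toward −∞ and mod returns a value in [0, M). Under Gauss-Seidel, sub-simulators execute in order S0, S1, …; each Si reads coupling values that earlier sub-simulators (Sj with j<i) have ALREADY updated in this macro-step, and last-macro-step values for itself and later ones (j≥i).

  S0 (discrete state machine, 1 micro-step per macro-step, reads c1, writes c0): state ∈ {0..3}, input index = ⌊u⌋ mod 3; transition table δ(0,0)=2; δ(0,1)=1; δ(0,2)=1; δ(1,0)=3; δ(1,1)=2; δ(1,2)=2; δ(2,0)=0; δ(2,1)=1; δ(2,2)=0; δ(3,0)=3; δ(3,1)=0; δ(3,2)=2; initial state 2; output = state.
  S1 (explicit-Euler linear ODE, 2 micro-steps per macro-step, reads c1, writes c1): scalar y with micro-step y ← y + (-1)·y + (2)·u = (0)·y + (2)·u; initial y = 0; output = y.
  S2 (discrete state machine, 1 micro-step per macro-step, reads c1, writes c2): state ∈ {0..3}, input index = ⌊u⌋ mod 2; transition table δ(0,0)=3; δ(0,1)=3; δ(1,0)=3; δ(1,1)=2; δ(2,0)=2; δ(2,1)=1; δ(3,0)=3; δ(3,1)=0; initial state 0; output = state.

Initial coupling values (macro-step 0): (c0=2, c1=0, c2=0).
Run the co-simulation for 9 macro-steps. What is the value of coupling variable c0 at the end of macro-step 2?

c0 at macro-step 2 = 2

macro 1: S0 reads c1=0 → after 1×micro: 0; S1 reads c1=0 → after 2×micro: 0; S2 reads c1=0 → after 1×micro: 3 ⇒ (c0=0, c1=0, c2=3)
macro 2: S0 reads c1=0 → after 1×micro: 2; S1 reads c1=0 → after 2×micro: 0; S2 reads c1=0 → after 1×micro: 3 ⇒ (c0=2, c1=0, c2=3)
macro 3: S0 reads c1=0 → after 1×micro: 0; S1 reads c1=0 → after 2×micro: 0; S2 reads c1=0 → after 1×micro: 3 ⇒ (c0=0, c1=0, c2=3)
macro 4: S0 reads c1=0 → after 1×micro: 2; S1 reads c1=0 → after 2×micro: 0; S2 reads c1=0 → after 1×micro: 3 ⇒ (c0=2, c1=0, c2=3)
macro 5: S0 reads c1=0 → after 1×micro: 0; S1 reads c1=0 → after 2×micro: 0; S2 reads c1=0 → after 1×micro: 3 ⇒ (c0=0, c1=0, c2=3)
macro 6: S0 reads c1=0 → after 1×micro: 2; S1 reads c1=0 → after 2×micro: 0; S2 reads c1=0 → after 1×micro: 3 ⇒ (c0=2, c1=0, c2=3)
macro 7: S0 reads c1=0 → after 1×micro: 0; S1 reads c1=0 → after 2×micro: 0; S2 reads c1=0 → after 1×micro: 3 ⇒ (c0=0, c1=0, c2=3)
macro 8: S0 reads c1=0 → after 1×micro: 2; S1 reads c1=0 → after 2×micro: 0; S2 reads c1=0 → after 1×micro: 3 ⇒ (c0=2, c1=0, c2=3)
macro 9: S0 reads c1=0 → after 1×micro: 0; S1 reads c1=0 → after 2×micro: 0; S2 reads c1=0 → after 1×micro: 3 ⇒ (c0=0, c1=0, c2=3)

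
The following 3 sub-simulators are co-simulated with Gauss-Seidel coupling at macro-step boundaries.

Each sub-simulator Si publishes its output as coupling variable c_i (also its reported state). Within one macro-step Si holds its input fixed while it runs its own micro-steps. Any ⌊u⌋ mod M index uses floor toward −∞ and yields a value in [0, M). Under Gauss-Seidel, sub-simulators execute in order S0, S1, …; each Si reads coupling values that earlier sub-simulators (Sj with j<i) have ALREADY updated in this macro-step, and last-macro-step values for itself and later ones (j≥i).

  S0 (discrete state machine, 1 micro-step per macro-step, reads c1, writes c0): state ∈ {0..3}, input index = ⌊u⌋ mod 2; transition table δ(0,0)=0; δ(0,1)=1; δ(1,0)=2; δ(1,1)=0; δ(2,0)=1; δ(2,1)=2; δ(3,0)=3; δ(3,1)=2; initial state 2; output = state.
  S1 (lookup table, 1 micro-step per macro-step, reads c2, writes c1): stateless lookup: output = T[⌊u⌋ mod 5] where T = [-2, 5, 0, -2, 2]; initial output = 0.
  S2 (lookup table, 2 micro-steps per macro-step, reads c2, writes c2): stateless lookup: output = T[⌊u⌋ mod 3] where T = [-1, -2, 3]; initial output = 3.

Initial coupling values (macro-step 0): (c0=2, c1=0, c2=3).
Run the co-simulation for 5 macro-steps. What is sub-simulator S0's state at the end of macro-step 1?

macro 1: S0 reads c1=0 → after 1×micro: 1; S1 reads c2=3 → after 1×micro: -2; S2 reads c2=3 → after 2×micro: -1 ⇒ (c0=1, c1=-2, c2=-1)
macro 2: S0 reads c1=-2 → after 1×micro: 2; S1 reads c2=-1 → after 1×micro: 2; S2 reads c2=-1 → after 2×micro: 3 ⇒ (c0=2, c1=2, c2=3)
macro 3: S0 reads c1=2 → after 1×micro: 1; S1 reads c2=3 → after 1×micro: -2; S2 reads c2=3 → after 2×micro: -1 ⇒ (c0=1, c1=-2, c2=-1)
macro 4: S0 reads c1=-2 → after 1×micro: 2; S1 reads c2=-1 → after 1×micro: 2; S2 reads c2=-1 → after 2×micro: 3 ⇒ (c0=2, c1=2, c2=3)
macro 5: S0 reads c1=2 → after 1×micro: 1; S1 reads c2=3 → after 1×micro: -2; S2 reads c2=3 → after 2×micro: -1 ⇒ (c0=1, c1=-2, c2=-1)

S0 state at macro-step 1 = 1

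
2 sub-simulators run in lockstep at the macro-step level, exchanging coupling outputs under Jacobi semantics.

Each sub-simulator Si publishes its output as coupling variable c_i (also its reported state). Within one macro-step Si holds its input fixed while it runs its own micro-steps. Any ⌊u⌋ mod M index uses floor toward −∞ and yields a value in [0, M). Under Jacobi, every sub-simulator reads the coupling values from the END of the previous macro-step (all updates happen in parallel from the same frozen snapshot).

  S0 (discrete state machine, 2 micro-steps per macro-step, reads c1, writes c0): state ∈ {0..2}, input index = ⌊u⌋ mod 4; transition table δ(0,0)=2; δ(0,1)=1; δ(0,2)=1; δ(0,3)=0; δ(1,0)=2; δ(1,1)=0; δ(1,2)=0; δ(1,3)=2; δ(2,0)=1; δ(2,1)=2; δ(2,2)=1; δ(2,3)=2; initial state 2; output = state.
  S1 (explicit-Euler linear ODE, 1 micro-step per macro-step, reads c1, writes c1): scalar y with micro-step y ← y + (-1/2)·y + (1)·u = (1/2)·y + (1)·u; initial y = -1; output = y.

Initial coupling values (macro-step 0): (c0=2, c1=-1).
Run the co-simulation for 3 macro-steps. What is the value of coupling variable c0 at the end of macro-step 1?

c0 at macro-step 1 = 2

macro 1: S0 reads c1=-1 → after 2×micro: 2; S1 reads c1=-1 → after 1×micro: -3/2 ⇒ (c0=2, c1=-3/2)
macro 2: S0 reads c1=-3/2 → after 2×micro: 0; S1 reads c1=-3/2 → after 1×micro: -9/4 ⇒ (c0=0, c1=-9/4)
macro 3: S0 reads c1=-9/4 → after 2×micro: 0; S1 reads c1=-9/4 → after 1×micro: -27/8 ⇒ (c0=0, c1=-27/8)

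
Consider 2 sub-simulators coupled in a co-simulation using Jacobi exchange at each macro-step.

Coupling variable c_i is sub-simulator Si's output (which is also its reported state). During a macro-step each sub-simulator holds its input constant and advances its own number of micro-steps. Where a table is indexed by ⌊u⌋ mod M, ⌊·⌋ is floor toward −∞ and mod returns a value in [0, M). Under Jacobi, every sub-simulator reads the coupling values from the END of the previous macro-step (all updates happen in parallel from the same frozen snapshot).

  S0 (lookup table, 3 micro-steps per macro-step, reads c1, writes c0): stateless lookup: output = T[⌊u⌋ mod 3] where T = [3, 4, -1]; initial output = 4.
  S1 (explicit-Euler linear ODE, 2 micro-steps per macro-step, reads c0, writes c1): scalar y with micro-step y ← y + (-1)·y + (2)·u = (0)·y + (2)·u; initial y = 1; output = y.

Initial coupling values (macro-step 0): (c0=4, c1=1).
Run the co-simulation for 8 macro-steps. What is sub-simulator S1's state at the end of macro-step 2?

S1 state at macro-step 2 = 8

macro 1: S0 reads c1=1 → after 3×micro: 4; S1 reads c0=4 → after 2×micro: 8 ⇒ (c0=4, c1=8)
macro 2: S0 reads c1=8 → after 3×micro: -1; S1 reads c0=4 → after 2×micro: 8 ⇒ (c0=-1, c1=8)
macro 3: S0 reads c1=8 → after 3×micro: -1; S1 reads c0=-1 → after 2×micro: -2 ⇒ (c0=-1, c1=-2)
macro 4: S0 reads c1=-2 → after 3×micro: 4; S1 reads c0=-1 → after 2×micro: -2 ⇒ (c0=4, c1=-2)
macro 5: S0 reads c1=-2 → after 3×micro: 4; S1 reads c0=4 → after 2×micro: 8 ⇒ (c0=4, c1=8)
macro 6: S0 reads c1=8 → after 3×micro: -1; S1 reads c0=4 → after 2×micro: 8 ⇒ (c0=-1, c1=8)
macro 7: S0 reads c1=8 → after 3×micro: -1; S1 reads c0=-1 → after 2×micro: -2 ⇒ (c0=-1, c1=-2)
macro 8: S0 reads c1=-2 → after 3×micro: 4; S1 reads c0=-1 → after 2×micro: -2 ⇒ (c0=4, c1=-2)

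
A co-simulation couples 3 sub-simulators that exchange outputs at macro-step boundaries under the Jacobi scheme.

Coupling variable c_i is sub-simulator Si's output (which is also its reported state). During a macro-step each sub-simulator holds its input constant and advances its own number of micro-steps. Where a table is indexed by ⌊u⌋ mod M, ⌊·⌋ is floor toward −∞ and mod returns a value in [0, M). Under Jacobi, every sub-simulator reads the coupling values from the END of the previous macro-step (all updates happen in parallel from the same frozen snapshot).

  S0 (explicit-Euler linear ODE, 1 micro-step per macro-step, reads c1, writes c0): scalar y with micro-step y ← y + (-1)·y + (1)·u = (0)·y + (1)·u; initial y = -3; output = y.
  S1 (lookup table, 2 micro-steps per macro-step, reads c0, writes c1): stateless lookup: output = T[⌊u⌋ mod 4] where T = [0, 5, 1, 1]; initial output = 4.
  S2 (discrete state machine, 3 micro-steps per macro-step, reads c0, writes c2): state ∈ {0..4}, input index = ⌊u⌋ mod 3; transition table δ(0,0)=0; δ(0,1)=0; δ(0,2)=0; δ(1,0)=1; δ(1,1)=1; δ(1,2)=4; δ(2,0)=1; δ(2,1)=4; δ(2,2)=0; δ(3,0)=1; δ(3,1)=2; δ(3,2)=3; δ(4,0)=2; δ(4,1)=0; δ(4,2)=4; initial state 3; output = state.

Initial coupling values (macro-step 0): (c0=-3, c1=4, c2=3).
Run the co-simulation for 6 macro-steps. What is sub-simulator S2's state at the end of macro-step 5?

S2 state at macro-step 5 = 4

macro 1: S0 reads c1=4 → after 1×micro: 4; S1 reads c0=-3 → after 2×micro: 5; S2 reads c0=-3 → after 3×micro: 1 ⇒ (c0=4, c1=5, c2=1)
macro 2: S0 reads c1=5 → after 1×micro: 5; S1 reads c0=4 → after 2×micro: 0; S2 reads c0=4 → after 3×micro: 1 ⇒ (c0=5, c1=0, c2=1)
macro 3: S0 reads c1=0 → after 1×micro: 0; S1 reads c0=5 → after 2×micro: 5; S2 reads c0=5 → after 3×micro: 4 ⇒ (c0=0, c1=5, c2=4)
macro 4: S0 reads c1=5 → after 1×micro: 5; S1 reads c0=0 → after 2×micro: 0; S2 reads c0=0 → after 3×micro: 1 ⇒ (c0=5, c1=0, c2=1)
macro 5: S0 reads c1=0 → after 1×micro: 0; S1 reads c0=5 → after 2×micro: 5; S2 reads c0=5 → after 3×micro: 4 ⇒ (c0=0, c1=5, c2=4)
macro 6: S0 reads c1=5 → after 1×micro: 5; S1 reads c0=0 → after 2×micro: 0; S2 reads c0=0 → after 3×micro: 1 ⇒ (c0=5, c1=0, c2=1)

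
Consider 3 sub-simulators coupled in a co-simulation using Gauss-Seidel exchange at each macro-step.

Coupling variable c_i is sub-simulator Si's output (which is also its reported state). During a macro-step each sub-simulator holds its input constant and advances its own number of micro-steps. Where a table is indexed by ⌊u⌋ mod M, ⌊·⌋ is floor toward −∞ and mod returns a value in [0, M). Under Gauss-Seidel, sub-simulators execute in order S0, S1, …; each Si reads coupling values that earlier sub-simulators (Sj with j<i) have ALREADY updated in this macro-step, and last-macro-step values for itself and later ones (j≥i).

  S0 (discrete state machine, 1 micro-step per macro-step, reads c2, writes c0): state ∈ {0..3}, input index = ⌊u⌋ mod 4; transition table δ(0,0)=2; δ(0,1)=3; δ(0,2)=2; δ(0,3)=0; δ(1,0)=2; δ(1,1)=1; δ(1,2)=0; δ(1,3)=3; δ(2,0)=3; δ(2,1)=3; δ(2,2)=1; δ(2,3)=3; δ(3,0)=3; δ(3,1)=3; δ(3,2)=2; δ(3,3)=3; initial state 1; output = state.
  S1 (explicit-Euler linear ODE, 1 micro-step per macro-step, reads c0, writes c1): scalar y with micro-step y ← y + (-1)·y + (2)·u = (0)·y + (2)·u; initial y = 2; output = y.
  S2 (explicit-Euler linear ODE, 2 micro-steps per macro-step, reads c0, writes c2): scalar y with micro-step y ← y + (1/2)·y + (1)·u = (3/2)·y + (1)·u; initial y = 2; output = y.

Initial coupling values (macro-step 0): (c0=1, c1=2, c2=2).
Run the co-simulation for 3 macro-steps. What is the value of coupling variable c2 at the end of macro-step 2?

macro 1: S0 reads c2=2 → after 1×micro: 0; S1 reads c0=0 → after 1×micro: 0; S2 reads c0=0 → after 2×micro: 9/2 ⇒ (c0=0, c1=0, c2=9/2)
macro 2: S0 reads c2=9/2 → after 1×micro: 2; S1 reads c0=2 → after 1×micro: 4; S2 reads c0=2 → after 2×micro: 121/8 ⇒ (c0=2, c1=4, c2=121/8)
macro 3: S0 reads c2=121/8 → after 1×micro: 3; S1 reads c0=3 → after 1×micro: 6; S2 reads c0=3 → after 2×micro: 1329/32 ⇒ (c0=3, c1=6, c2=1329/32)

c2 at macro-step 2 = 121/8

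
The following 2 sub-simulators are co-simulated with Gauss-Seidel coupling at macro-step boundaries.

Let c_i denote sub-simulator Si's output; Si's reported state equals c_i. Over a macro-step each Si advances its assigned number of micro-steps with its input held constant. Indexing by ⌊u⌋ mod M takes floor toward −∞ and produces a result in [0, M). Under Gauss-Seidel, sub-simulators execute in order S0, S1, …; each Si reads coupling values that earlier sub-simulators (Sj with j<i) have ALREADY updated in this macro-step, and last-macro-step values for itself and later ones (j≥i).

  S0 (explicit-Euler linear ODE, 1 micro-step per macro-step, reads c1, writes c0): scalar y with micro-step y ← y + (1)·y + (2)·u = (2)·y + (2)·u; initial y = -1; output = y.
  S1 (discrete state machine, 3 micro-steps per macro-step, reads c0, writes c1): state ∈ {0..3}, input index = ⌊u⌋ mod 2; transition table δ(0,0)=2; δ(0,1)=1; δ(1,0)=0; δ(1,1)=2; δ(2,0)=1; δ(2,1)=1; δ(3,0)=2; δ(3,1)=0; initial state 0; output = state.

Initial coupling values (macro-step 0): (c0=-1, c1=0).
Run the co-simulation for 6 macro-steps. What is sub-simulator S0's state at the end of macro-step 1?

S0 state at macro-step 1 = -2

macro 1: S0 reads c1=0 → after 1×micro: -2; S1 reads c0=-2 → after 3×micro: 0 ⇒ (c0=-2, c1=0)
macro 2: S0 reads c1=0 → after 1×micro: -4; S1 reads c0=-4 → after 3×micro: 0 ⇒ (c0=-4, c1=0)
macro 3: S0 reads c1=0 → after 1×micro: -8; S1 reads c0=-8 → after 3×micro: 0 ⇒ (c0=-8, c1=0)
macro 4: S0 reads c1=0 → after 1×micro: -16; S1 reads c0=-16 → after 3×micro: 0 ⇒ (c0=-16, c1=0)
macro 5: S0 reads c1=0 → after 1×micro: -32; S1 reads c0=-32 → after 3×micro: 0 ⇒ (c0=-32, c1=0)
macro 6: S0 reads c1=0 → after 1×micro: -64; S1 reads c0=-64 → after 3×micro: 0 ⇒ (c0=-64, c1=0)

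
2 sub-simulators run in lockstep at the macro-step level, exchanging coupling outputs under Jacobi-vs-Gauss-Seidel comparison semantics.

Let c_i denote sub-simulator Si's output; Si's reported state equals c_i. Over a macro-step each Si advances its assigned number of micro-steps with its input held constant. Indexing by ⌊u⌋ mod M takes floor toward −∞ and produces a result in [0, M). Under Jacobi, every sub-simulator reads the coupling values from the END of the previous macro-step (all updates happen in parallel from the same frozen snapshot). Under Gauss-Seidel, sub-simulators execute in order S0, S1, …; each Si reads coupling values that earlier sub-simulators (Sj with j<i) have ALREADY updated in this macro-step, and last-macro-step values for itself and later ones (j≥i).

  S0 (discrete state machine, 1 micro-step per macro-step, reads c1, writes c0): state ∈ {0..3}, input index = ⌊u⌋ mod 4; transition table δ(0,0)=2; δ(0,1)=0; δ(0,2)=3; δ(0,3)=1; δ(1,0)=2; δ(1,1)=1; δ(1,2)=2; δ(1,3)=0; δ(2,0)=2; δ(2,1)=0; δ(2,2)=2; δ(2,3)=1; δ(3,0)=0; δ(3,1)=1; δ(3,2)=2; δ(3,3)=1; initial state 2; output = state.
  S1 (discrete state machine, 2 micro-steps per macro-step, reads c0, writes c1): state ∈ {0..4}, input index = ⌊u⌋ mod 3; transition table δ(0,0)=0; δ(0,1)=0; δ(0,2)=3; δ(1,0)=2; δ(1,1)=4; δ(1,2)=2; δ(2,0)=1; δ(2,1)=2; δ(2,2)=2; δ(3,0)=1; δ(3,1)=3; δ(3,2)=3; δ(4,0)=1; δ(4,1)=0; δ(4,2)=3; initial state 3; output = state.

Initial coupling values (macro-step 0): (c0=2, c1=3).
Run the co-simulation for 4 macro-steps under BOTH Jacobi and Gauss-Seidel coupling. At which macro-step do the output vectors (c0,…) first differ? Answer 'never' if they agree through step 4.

first divergence at macro-step: 2

[Jacobi] macro 1: S0 reads c1=3 → after 1×micro: 1; S1 reads c0=2 → after 2×micro: 3 ⇒ (c0=1, c1=3)
[Jacobi] macro 2: S0 reads c1=3 → after 1×micro: 0; S1 reads c0=1 → after 2×micro: 3 ⇒ (c0=0, c1=3)
[Jacobi] macro 3: S0 reads c1=3 → after 1×micro: 1; S1 reads c0=0 → after 2×micro: 2 ⇒ (c0=1, c1=2)
[Jacobi] macro 4: S0 reads c1=2 → after 1×micro: 2; S1 reads c0=1 → after 2×micro: 2 ⇒ (c0=2, c1=2)
[Gauss-Seidel] macro 1: S0 reads c1=3 → after 1×micro: 1; S1 reads c0=1 → after 2×micro: 3 ⇒ (c0=1, c1=3)
[Gauss-Seidel] macro 2: S0 reads c1=3 → after 1×micro: 0; S1 reads c0=0 → after 2×micro: 2 ⇒ (c0=0, c1=2)
[Gauss-Seidel] macro 3: S0 reads c1=2 → after 1×micro: 3; S1 reads c0=3 → after 2×micro: 2 ⇒ (c0=3, c1=2)
[Gauss-Seidel] macro 4: S0 reads c1=2 → after 1×micro: 2; S1 reads c0=2 → after 2×micro: 2 ⇒ (c0=2, c1=2)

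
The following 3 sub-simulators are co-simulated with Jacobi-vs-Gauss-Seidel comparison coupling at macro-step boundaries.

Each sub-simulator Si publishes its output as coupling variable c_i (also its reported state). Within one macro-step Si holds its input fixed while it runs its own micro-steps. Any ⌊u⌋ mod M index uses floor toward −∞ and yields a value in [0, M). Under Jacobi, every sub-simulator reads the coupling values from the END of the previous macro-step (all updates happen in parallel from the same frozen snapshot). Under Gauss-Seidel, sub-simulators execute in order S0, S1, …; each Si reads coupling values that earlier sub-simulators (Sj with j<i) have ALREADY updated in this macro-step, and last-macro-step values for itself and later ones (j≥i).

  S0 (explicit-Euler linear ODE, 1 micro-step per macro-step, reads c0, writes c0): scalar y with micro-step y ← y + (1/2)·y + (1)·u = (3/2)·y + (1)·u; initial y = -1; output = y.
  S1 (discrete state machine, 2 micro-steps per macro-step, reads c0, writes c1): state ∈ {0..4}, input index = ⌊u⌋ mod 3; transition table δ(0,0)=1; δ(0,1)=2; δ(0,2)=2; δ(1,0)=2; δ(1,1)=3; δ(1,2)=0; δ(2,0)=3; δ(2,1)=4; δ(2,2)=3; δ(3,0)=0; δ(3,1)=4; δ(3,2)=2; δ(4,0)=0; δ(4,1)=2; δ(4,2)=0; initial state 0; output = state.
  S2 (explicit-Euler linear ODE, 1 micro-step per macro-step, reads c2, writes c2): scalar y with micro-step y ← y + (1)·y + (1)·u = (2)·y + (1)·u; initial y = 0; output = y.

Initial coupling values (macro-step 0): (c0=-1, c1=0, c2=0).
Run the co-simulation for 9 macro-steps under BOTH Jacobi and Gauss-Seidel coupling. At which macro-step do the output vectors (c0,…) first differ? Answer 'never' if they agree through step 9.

[Jacobi] macro 1: S0 reads c0=-1 → after 1×micro: -5/2; S1 reads c0=-1 → after 2×micro: 3; S2 reads c2=0 → after 1×micro: 0 ⇒ (c0=-5/2, c1=3, c2=0)
[Jacobi] macro 2: S0 reads c0=-5/2 → after 1×micro: -25/4; S1 reads c0=-5/2 → after 2×micro: 1; S2 reads c2=0 → after 1×micro: 0 ⇒ (c0=-25/4, c1=1, c2=0)
[Jacobi] macro 3: S0 reads c0=-25/4 → after 1×micro: -125/8; S1 reads c0=-25/4 → after 2×micro: 2; S2 reads c2=0 → after 1×micro: 0 ⇒ (c0=-125/8, c1=2, c2=0)
[Jacobi] macro 4: S0 reads c0=-125/8 → after 1×micro: -625/16; S1 reads c0=-125/8 → after 2×micro: 2; S2 reads c2=0 → after 1×micro: 0 ⇒ (c0=-625/16, c1=2, c2=0)
[Jacobi] macro 5: S0 reads c0=-625/16 → after 1×micro: -3125/32; S1 reads c0=-625/16 → after 2×micro: 2; S2 reads c2=0 → after 1×micro: 0 ⇒ (c0=-3125/32, c1=2, c2=0)
[Jacobi] macro 6: S0 reads c0=-3125/32 → after 1×micro: -15625/64; S1 reads c0=-3125/32 → after 2×micro: 2; S2 reads c2=0 → after 1×micro: 0 ⇒ (c0=-15625/64, c1=2, c2=0)
[Jacobi] macro 7: S0 reads c0=-15625/64 → after 1×micro: -78125/128; S1 reads c0=-15625/64 → after 2×micro: 2; S2 reads c2=0 → after 1×micro: 0 ⇒ (c0=-78125/128, c1=2, c2=0)
[Jacobi] macro 8: S0 reads c0=-78125/128 → after 1×micro: -390625/256; S1 reads c0=-78125/128 → after 2×micro: 2; S2 reads c2=0 → after 1×micro: 0 ⇒ (c0=-390625/256, c1=2, c2=0)
[Jacobi] macro 9: S0 reads c0=-390625/256 → after 1×micro: -1953125/512; S1 reads c0=-390625/256 → after 2×micro: 2; S2 reads c2=0 → after 1×micro: 0 ⇒ (c0=-1953125/512, c1=2, c2=0)
[Gauss-Seidel] macro 1: S0 reads c0=-1 → after 1×micro: -5/2; S1 reads c0=-5/2 → after 2×micro: 2; S2 reads c2=0 → after 1×micro: 0 ⇒ (c0=-5/2, c1=2, c2=0)
[Gauss-Seidel] macro 2: S0 reads c0=-5/2 → after 1×micro: -25/4; S1 reads c0=-25/4 → after 2×micro: 2; S2 reads c2=0 → after 1×micro: 0 ⇒ (c0=-25/4, c1=2, c2=0)
[Gauss-Seidel] macro 3: S0 reads c0=-25/4 → after 1×micro: -125/8; S1 reads c0=-125/8 → after 2×micro: 2; S2 reads c2=0 → after 1×micro: 0 ⇒ (c0=-125/8, c1=2, c2=0)
[Gauss-Seidel] macro 4: S0 reads c0=-125/8 → after 1×micro: -625/16; S1 reads c0=-625/16 → after 2×micro: 2; S2 reads c2=0 → after 1×micro: 0 ⇒ (c0=-625/16, c1=2, c2=0)
[Gauss-Seidel] macro 5: S0 reads c0=-625/16 → after 1×micro: -3125/32; S1 reads c0=-3125/32 → after 2×micro: 2; S2 reads c2=0 → after 1×micro: 0 ⇒ (c0=-3125/32, c1=2, c2=0)
[Gauss-Seidel] macro 6: S0 reads c0=-3125/32 → after 1×micro: -15625/64; S1 reads c0=-15625/64 → after 2×micro: 2; S2 reads c2=0 → after 1×micro: 0 ⇒ (c0=-15625/64, c1=2, c2=0)
[Gauss-Seidel] macro 7: S0 reads c0=-15625/64 → after 1×micro: -78125/128; S1 reads c0=-78125/128 → after 2×micro: 2; S2 reads c2=0 → after 1×micro: 0 ⇒ (c0=-78125/128, c1=2, c2=0)
[Gauss-Seidel] macro 8: S0 reads c0=-78125/128 → after 1×micro: -390625/256; S1 reads c0=-390625/256 → after 2×micro: 2; S2 reads c2=0 → after 1×micro: 0 ⇒ (c0=-390625/256, c1=2, c2=0)
[Gauss-Seidel] macro 9: S0 reads c0=-390625/256 → after 1×micro: -1953125/512; S1 reads c0=-1953125/512 → after 2×micro: 2; S2 reads c2=0 → after 1×micro: 0 ⇒ (c0=-1953125/512, c1=2, c2=0)

first divergence at macro-step: 1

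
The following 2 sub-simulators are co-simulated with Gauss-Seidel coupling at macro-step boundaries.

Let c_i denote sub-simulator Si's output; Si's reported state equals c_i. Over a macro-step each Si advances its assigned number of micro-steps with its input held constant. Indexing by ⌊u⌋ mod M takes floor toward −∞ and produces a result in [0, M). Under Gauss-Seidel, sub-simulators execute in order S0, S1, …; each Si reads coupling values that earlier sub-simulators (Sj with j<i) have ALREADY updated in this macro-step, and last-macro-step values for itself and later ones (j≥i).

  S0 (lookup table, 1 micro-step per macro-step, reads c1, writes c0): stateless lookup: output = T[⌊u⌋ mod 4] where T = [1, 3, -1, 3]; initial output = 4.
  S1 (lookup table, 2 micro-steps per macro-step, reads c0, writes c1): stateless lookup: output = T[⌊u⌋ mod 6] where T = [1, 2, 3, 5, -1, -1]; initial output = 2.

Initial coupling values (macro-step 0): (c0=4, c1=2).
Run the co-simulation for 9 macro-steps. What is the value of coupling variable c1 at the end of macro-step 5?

macro 1: S0 reads c1=2 → after 1×micro: -1; S1 reads c0=-1 → after 2×micro: -1 ⇒ (c0=-1, c1=-1)
macro 2: S0 reads c1=-1 → after 1×micro: 3; S1 reads c0=3 → after 2×micro: 5 ⇒ (c0=3, c1=5)
macro 3: S0 reads c1=5 → after 1×micro: 3; S1 reads c0=3 → after 2×micro: 5 ⇒ (c0=3, c1=5)
macro 4: S0 reads c1=5 → after 1×micro: 3; S1 reads c0=3 → after 2×micro: 5 ⇒ (c0=3, c1=5)
macro 5: S0 reads c1=5 → after 1×micro: 3; S1 reads c0=3 → after 2×micro: 5 ⇒ (c0=3, c1=5)
macro 6: S0 reads c1=5 → after 1×micro: 3; S1 reads c0=3 → after 2×micro: 5 ⇒ (c0=3, c1=5)
macro 7: S0 reads c1=5 → after 1×micro: 3; S1 reads c0=3 → after 2×micro: 5 ⇒ (c0=3, c1=5)
macro 8: S0 reads c1=5 → after 1×micro: 3; S1 reads c0=3 → after 2×micro: 5 ⇒ (c0=3, c1=5)
macro 9: S0 reads c1=5 → after 1×micro: 3; S1 reads c0=3 → after 2×micro: 5 ⇒ (c0=3, c1=5)

c1 at macro-step 5 = 5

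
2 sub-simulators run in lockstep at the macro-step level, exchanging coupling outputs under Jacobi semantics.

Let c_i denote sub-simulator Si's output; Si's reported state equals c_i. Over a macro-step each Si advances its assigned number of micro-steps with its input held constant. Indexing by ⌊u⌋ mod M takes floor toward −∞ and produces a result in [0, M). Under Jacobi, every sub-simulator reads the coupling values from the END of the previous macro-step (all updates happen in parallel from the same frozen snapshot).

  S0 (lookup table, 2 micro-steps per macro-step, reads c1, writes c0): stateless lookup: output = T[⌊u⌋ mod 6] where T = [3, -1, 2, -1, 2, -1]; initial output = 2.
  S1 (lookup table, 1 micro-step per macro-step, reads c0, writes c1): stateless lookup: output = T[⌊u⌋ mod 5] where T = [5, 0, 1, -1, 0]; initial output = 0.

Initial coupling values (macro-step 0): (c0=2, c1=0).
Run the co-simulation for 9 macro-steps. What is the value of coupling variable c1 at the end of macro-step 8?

c1 at macro-step 8 = 0

macro 1: S0 reads c1=0 → after 2×micro: 3; S1 reads c0=2 → after 1×micro: 1 ⇒ (c0=3, c1=1)
macro 2: S0 reads c1=1 → after 2×micro: -1; S1 reads c0=3 → after 1×micro: -1 ⇒ (c0=-1, c1=-1)
macro 3: S0 reads c1=-1 → after 2×micro: -1; S1 reads c0=-1 → after 1×micro: 0 ⇒ (c0=-1, c1=0)
macro 4: S0 reads c1=0 → after 2×micro: 3; S1 reads c0=-1 → after 1×micro: 0 ⇒ (c0=3, c1=0)
macro 5: S0 reads c1=0 → after 2×micro: 3; S1 reads c0=3 → after 1×micro: -1 ⇒ (c0=3, c1=-1)
macro 6: S0 reads c1=-1 → after 2×micro: -1; S1 reads c0=3 → after 1×micro: -1 ⇒ (c0=-1, c1=-1)
macro 7: S0 reads c1=-1 → after 2×micro: -1; S1 reads c0=-1 → after 1×micro: 0 ⇒ (c0=-1, c1=0)
macro 8: S0 reads c1=0 → after 2×micro: 3; S1 reads c0=-1 → after 1×micro: 0 ⇒ (c0=3, c1=0)
macro 9: S0 reads c1=0 → after 2×micro: 3; S1 reads c0=3 → after 1×micro: -1 ⇒ (c0=3, c1=-1)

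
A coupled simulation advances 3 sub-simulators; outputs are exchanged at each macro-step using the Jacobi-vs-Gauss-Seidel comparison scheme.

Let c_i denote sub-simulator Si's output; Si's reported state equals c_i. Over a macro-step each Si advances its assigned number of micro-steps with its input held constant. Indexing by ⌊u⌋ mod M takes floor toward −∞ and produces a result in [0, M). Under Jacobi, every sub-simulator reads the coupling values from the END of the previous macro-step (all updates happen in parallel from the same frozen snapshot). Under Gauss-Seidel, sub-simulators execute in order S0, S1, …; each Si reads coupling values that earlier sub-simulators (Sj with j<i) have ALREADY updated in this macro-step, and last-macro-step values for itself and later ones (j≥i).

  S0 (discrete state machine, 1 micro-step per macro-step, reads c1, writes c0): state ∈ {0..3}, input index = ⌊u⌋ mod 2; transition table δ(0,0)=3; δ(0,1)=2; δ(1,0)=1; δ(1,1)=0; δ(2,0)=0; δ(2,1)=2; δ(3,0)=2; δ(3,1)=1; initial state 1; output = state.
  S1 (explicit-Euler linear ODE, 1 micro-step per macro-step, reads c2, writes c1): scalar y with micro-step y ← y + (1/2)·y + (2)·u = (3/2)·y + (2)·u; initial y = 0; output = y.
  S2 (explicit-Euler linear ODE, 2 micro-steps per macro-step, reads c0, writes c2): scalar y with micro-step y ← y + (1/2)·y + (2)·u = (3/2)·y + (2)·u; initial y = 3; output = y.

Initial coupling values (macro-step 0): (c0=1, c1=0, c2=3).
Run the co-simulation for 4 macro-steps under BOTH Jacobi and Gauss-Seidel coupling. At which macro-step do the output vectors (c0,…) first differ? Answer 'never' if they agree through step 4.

[Jacobi] macro 1: S0 reads c1=0 → after 1×micro: 1; S1 reads c2=3 → after 1×micro: 6; S2 reads c0=1 → after 2×micro: 47/4 ⇒ (c0=1, c1=6, c2=47/4)
[Jacobi] macro 2: S0 reads c1=6 → after 1×micro: 1; S1 reads c2=47/4 → after 1×micro: 65/2; S2 reads c0=1 → after 2×micro: 503/16 ⇒ (c0=1, c1=65/2, c2=503/16)
[Jacobi] macro 3: S0 reads c1=65/2 → after 1×micro: 1; S1 reads c2=503/16 → after 1×micro: 893/8; S2 reads c0=1 → after 2×micro: 4847/64 ⇒ (c0=1, c1=893/8, c2=4847/64)
[Jacobi] macro 4: S0 reads c1=893/8 → after 1×micro: 0; S1 reads c2=4847/64 → after 1×micro: 10205/32; S2 reads c0=1 → after 2×micro: 44903/256 ⇒ (c0=0, c1=10205/32, c2=44903/256)
[Gauss-Seidel] macro 1: S0 reads c1=0 → after 1×micro: 1; S1 reads c2=3 → after 1×micro: 6; S2 reads c0=1 → after 2×micro: 47/4 ⇒ (c0=1, c1=6, c2=47/4)
[Gauss-Seidel] macro 2: S0 reads c1=6 → after 1×micro: 1; S1 reads c2=47/4 → after 1×micro: 65/2; S2 reads c0=1 → after 2×micro: 503/16 ⇒ (c0=1, c1=65/2, c2=503/16)
[Gauss-Seidel] macro 3: S0 reads c1=65/2 → after 1×micro: 1; S1 reads c2=503/16 → after 1×micro: 893/8; S2 reads c0=1 → after 2×micro: 4847/64 ⇒ (c0=1, c1=893/8, c2=4847/64)
[Gauss-Seidel] macro 4: S0 reads c1=893/8 → after 1×micro: 0; S1 reads c2=4847/64 → after 1×micro: 10205/32; S2 reads c0=0 → after 2×micro: 43623/256 ⇒ (c0=0, c1=10205/32, c2=43623/256)

first divergence at macro-step: 4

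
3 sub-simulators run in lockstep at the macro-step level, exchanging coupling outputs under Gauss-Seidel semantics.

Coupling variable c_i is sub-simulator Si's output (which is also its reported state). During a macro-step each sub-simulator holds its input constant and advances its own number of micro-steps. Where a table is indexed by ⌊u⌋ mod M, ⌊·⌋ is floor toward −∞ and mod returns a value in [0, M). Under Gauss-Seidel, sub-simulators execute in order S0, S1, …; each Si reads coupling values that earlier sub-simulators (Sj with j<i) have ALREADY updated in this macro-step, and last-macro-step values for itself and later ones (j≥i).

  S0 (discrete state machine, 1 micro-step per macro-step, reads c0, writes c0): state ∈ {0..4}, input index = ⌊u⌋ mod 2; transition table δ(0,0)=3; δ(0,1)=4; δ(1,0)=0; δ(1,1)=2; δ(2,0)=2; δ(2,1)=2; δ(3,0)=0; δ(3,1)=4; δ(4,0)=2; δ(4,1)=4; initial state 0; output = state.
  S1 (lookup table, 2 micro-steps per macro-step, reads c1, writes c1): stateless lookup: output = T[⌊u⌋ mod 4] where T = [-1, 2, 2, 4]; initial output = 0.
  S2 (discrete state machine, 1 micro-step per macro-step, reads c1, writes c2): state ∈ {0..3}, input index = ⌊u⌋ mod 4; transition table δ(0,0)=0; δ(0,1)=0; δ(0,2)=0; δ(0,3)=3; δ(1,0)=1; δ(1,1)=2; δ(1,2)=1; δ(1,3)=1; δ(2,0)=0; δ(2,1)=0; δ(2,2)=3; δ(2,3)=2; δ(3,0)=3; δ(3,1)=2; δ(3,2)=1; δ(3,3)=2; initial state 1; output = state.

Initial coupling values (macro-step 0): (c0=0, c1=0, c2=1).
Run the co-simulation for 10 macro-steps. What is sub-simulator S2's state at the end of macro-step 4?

macro 1: S0 reads c0=0 → after 1×micro: 3; S1 reads c1=0 → after 2×micro: -1; S2 reads c1=-1 → after 1×micro: 1 ⇒ (c0=3, c1=-1, c2=1)
macro 2: S0 reads c0=3 → after 1×micro: 4; S1 reads c1=-1 → after 2×micro: 4; S2 reads c1=4 → after 1×micro: 1 ⇒ (c0=4, c1=4, c2=1)
macro 3: S0 reads c0=4 → after 1×micro: 2; S1 reads c1=4 → after 2×micro: -1; S2 reads c1=-1 → after 1×micro: 1 ⇒ (c0=2, c1=-1, c2=1)
macro 4: S0 reads c0=2 → after 1×micro: 2; S1 reads c1=-1 → after 2×micro: 4; S2 reads c1=4 → after 1×micro: 1 ⇒ (c0=2, c1=4, c2=1)
macro 5: S0 reads c0=2 → after 1×micro: 2; S1 reads c1=4 → after 2×micro: -1; S2 reads c1=-1 → after 1×micro: 1 ⇒ (c0=2, c1=-1, c2=1)
macro 6: S0 reads c0=2 → after 1×micro: 2; S1 reads c1=-1 → after 2×micro: 4; S2 reads c1=4 → after 1×micro: 1 ⇒ (c0=2, c1=4, c2=1)
macro 7: S0 reads c0=2 → after 1×micro: 2; S1 reads c1=4 → after 2×micro: -1; S2 reads c1=-1 → after 1×micro: 1 ⇒ (c0=2, c1=-1, c2=1)
macro 8: S0 reads c0=2 → after 1×micro: 2; S1 reads c1=-1 → after 2×micro: 4; S2 reads c1=4 → after 1×micro: 1 ⇒ (c0=2, c1=4, c2=1)
macro 9: S0 reads c0=2 → after 1×micro: 2; S1 reads c1=4 → after 2×micro: -1; S2 reads c1=-1 → after 1×micro: 1 ⇒ (c0=2, c1=-1, c2=1)
macro 10: S0 reads c0=2 → after 1×micro: 2; S1 reads c1=-1 → after 2×micro: 4; S2 reads c1=4 → after 1×micro: 1 ⇒ (c0=2, c1=4, c2=1)

S2 state at macro-step 4 = 1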